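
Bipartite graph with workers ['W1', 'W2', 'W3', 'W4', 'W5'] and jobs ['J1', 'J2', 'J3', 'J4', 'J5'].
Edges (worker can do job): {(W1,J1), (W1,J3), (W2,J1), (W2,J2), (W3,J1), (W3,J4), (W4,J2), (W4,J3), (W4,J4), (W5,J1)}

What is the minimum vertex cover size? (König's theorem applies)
Minimum vertex cover size = 4

By König's theorem: in bipartite graphs,
min vertex cover = max matching = 4

Maximum matching has size 4, so minimum vertex cover also has size 4.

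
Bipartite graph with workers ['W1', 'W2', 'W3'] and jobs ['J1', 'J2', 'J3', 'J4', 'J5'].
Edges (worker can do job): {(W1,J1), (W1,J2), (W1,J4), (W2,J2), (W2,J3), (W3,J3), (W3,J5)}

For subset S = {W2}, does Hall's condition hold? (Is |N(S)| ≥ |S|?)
Yes: |N(S)| = 2, |S| = 1

Subset S = {W2}
Neighbors N(S) = {J2, J3}

|N(S)| = 2, |S| = 1
Hall's condition: |N(S)| ≥ |S| is satisfied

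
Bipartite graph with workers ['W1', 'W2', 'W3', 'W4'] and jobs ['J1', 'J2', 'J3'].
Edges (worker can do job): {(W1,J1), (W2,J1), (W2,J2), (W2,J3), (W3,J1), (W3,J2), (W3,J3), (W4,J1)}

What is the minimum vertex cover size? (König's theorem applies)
Minimum vertex cover size = 3

By König's theorem: in bipartite graphs,
min vertex cover = max matching = 3

Maximum matching has size 3, so minimum vertex cover also has size 3.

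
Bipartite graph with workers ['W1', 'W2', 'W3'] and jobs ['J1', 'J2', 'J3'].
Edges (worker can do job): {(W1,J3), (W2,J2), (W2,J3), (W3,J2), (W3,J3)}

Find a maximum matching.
Matching: {(W1,J3), (W3,J2)}

Maximum matching (size 2):
  W1 → J3
  W3 → J2

Each worker is assigned to at most one job, and each job to at most one worker.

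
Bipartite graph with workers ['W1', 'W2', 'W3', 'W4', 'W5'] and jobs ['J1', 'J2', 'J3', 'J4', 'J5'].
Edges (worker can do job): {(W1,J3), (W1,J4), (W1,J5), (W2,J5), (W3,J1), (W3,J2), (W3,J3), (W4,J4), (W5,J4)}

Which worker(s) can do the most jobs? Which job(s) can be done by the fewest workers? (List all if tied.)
Most versatile: W1, W3 (3 jobs); Least covered: J1, J2 (1 workers)

Worker degrees (jobs they can do): W1:3, W2:1, W3:3, W4:1, W5:1
Job degrees (workers who can do it): J1:1, J2:1, J3:2, J4:3, J5:2

Maximum worker degree is 3, achieved by: W1, W3
Minimum job degree is 1, achieved by: J1, J2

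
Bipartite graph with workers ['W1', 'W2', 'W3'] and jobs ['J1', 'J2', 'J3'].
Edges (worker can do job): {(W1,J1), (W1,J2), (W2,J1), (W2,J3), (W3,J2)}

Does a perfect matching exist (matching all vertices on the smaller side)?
Yes, perfect matching exists (size 3)

Perfect matching: {(W1,J1), (W2,J3), (W3,J2)}
All 3 vertices on the smaller side are matched.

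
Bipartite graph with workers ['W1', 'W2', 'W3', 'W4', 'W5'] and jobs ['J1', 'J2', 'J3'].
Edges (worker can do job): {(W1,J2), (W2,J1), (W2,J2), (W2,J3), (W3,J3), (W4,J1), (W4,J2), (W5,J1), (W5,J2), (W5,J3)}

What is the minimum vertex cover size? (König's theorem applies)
Minimum vertex cover size = 3

By König's theorem: in bipartite graphs,
min vertex cover = max matching = 3

Maximum matching has size 3, so minimum vertex cover also has size 3.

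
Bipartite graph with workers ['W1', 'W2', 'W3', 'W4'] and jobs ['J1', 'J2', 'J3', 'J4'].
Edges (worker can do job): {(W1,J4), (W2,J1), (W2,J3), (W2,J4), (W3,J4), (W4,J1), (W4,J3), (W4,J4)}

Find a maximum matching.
Matching: {(W2,J1), (W3,J4), (W4,J3)}

Maximum matching (size 3):
  W2 → J1
  W3 → J4
  W4 → J3

Each worker is assigned to at most one job, and each job to at most one worker.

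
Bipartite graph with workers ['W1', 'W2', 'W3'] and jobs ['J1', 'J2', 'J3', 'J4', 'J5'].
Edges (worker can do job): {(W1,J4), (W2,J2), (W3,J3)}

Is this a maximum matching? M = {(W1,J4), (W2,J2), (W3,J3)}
Yes, size 3 is maximum

Proposed matching has size 3.
Maximum matching size for this graph: 3.

This is a maximum matching.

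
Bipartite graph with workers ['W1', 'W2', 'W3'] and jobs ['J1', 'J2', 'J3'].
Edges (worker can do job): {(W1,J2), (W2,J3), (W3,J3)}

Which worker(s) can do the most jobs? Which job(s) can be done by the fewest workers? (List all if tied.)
Most versatile: W1, W2, W3 (1 jobs); Least covered: J1 (0 workers)

Worker degrees (jobs they can do): W1:1, W2:1, W3:1
Job degrees (workers who can do it): J1:0, J2:1, J3:2

Maximum worker degree is 1, achieved by: W1, W2, W3
Minimum job degree is 0, achieved by: J1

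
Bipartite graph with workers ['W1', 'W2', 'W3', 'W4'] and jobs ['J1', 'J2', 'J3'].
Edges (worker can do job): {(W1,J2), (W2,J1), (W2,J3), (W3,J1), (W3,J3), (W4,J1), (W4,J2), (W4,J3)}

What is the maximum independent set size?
Maximum independent set = 4

By König's theorem:
- Min vertex cover = Max matching = 3
- Max independent set = Total vertices - Min vertex cover
- Max independent set = 7 - 3 = 4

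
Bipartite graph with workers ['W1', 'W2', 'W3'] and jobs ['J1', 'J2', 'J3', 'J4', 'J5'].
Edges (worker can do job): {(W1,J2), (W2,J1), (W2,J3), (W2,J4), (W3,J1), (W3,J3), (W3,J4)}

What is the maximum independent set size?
Maximum independent set = 5

By König's theorem:
- Min vertex cover = Max matching = 3
- Max independent set = Total vertices - Min vertex cover
- Max independent set = 8 - 3 = 5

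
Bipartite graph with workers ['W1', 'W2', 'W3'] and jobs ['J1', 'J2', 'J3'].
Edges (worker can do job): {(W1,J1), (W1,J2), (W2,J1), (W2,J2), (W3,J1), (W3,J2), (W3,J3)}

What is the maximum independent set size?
Maximum independent set = 3

By König's theorem:
- Min vertex cover = Max matching = 3
- Max independent set = Total vertices - Min vertex cover
- Max independent set = 6 - 3 = 3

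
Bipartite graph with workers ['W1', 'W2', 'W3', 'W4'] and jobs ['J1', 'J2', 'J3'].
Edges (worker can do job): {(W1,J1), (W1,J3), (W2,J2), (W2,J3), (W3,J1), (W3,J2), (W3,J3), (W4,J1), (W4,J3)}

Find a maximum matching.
Matching: {(W1,J1), (W3,J2), (W4,J3)}

Maximum matching (size 3):
  W1 → J1
  W3 → J2
  W4 → J3

Each worker is assigned to at most one job, and each job to at most one worker.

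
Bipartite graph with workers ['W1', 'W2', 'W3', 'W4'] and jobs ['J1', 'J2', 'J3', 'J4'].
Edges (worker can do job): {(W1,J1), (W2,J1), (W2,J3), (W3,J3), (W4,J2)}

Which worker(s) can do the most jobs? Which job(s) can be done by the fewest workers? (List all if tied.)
Most versatile: W2 (2 jobs); Least covered: J4 (0 workers)

Worker degrees (jobs they can do): W1:1, W2:2, W3:1, W4:1
Job degrees (workers who can do it): J1:2, J2:1, J3:2, J4:0

Maximum worker degree is 2, achieved by: W2
Minimum job degree is 0, achieved by: J4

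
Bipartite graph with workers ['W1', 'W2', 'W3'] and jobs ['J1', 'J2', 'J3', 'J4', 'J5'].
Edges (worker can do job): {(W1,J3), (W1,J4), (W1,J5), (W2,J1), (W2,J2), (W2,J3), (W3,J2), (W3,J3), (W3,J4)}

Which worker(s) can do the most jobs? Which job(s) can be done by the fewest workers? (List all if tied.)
Most versatile: W1, W2, W3 (3 jobs); Least covered: J1, J5 (1 workers)

Worker degrees (jobs they can do): W1:3, W2:3, W3:3
Job degrees (workers who can do it): J1:1, J2:2, J3:3, J4:2, J5:1

Maximum worker degree is 3, achieved by: W1, W2, W3
Minimum job degree is 1, achieved by: J1, J5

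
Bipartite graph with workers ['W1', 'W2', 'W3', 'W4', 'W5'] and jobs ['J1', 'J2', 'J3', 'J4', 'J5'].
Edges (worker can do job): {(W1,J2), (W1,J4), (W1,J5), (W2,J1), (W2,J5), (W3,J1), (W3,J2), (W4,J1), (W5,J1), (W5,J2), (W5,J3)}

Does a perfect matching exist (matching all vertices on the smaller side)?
Yes, perfect matching exists (size 5)

Perfect matching: {(W1,J4), (W2,J5), (W3,J2), (W4,J1), (W5,J3)}
All 5 vertices on the smaller side are matched.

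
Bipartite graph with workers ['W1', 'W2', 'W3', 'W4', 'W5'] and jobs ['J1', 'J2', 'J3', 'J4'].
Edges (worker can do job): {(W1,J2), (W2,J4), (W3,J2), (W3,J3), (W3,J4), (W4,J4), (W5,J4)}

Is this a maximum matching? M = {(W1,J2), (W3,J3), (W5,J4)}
Yes, size 3 is maximum

Proposed matching has size 3.
Maximum matching size for this graph: 3.

This is a maximum matching.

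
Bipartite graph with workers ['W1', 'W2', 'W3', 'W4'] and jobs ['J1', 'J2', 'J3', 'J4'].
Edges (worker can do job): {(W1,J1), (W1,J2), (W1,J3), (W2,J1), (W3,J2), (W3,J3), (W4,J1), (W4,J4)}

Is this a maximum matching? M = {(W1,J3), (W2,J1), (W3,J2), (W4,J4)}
Yes, size 4 is maximum

Proposed matching has size 4.
Maximum matching size for this graph: 4.

This is a maximum matching.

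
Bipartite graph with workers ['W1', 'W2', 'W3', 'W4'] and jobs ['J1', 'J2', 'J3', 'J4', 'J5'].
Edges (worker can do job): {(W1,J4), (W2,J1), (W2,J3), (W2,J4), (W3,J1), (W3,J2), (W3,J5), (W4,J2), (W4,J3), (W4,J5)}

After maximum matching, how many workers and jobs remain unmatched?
Unmatched: 0 workers, 1 jobs

Maximum matching size: 4
Workers: 4 total, 4 matched, 0 unmatched
Jobs: 5 total, 4 matched, 1 unmatched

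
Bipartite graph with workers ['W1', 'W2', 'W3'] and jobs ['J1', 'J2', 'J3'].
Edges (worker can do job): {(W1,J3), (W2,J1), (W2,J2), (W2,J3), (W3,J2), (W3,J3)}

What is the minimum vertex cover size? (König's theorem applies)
Minimum vertex cover size = 3

By König's theorem: in bipartite graphs,
min vertex cover = max matching = 3

Maximum matching has size 3, so minimum vertex cover also has size 3.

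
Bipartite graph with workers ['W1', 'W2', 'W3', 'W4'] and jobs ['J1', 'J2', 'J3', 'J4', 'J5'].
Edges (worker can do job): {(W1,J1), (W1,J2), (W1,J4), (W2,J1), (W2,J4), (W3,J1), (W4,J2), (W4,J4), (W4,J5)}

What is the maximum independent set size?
Maximum independent set = 5

By König's theorem:
- Min vertex cover = Max matching = 4
- Max independent set = Total vertices - Min vertex cover
- Max independent set = 9 - 4 = 5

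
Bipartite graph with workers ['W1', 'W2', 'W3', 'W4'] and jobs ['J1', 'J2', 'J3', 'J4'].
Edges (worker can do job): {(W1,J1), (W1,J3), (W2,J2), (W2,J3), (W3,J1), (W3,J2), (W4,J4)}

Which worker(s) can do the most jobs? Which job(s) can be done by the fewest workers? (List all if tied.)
Most versatile: W1, W2, W3 (2 jobs); Least covered: J4 (1 workers)

Worker degrees (jobs they can do): W1:2, W2:2, W3:2, W4:1
Job degrees (workers who can do it): J1:2, J2:2, J3:2, J4:1

Maximum worker degree is 2, achieved by: W1, W2, W3
Minimum job degree is 1, achieved by: J4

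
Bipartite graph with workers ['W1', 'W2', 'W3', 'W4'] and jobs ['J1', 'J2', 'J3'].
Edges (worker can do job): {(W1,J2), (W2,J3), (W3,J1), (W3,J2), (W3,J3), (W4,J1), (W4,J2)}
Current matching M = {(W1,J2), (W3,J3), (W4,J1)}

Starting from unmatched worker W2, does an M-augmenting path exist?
No augmenting path from W2

Alternating search from W2 reaches jobs: {J1, J2, J3}.
Every reachable job is already matched in M, and following those matched edges back to workers exposes no further unvisited jobs.
No M-augmenting path from W2 exists.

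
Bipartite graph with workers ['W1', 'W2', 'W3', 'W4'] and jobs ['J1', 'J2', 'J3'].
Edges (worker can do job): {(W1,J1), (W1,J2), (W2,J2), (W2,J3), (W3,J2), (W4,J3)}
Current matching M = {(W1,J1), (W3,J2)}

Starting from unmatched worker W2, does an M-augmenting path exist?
Yes: W2 → J3

An M-augmenting path alternates non-matching / matching edges, starting and ending at unmatched vertices.
Path: W2 → J3
(J3 is unmatched in M, so the path is augmenting.)
Flipping edges along this path would increase |M| from 2 to 3.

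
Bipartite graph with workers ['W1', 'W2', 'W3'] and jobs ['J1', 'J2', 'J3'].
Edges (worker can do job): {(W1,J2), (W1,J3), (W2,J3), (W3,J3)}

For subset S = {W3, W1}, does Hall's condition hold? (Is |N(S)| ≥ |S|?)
Yes: |N(S)| = 2, |S| = 2

Subset S = {W3, W1}
Neighbors N(S) = {J2, J3}

|N(S)| = 2, |S| = 2
Hall's condition: |N(S)| ≥ |S| is satisfied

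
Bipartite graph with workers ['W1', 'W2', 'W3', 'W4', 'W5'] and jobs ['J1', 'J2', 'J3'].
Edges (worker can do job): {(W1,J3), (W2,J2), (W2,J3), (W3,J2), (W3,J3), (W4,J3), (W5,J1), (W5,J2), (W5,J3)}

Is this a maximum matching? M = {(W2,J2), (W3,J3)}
No, size 2 is not maximum

Proposed matching has size 2.
Maximum matching size for this graph: 3.

This is NOT maximum - can be improved to size 3.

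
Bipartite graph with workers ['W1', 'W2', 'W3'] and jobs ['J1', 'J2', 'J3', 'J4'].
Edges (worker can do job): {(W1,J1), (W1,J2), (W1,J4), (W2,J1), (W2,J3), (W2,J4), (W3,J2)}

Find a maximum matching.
Matching: {(W1,J4), (W2,J1), (W3,J2)}

Maximum matching (size 3):
  W1 → J4
  W2 → J1
  W3 → J2

Each worker is assigned to at most one job, and each job to at most one worker.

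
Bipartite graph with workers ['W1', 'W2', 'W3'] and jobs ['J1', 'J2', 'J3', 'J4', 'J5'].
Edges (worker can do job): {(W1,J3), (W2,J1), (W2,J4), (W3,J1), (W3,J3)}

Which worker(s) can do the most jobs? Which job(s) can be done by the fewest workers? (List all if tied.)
Most versatile: W2, W3 (2 jobs); Least covered: J2, J5 (0 workers)

Worker degrees (jobs they can do): W1:1, W2:2, W3:2
Job degrees (workers who can do it): J1:2, J2:0, J3:2, J4:1, J5:0

Maximum worker degree is 2, achieved by: W2, W3
Minimum job degree is 0, achieved by: J2, J5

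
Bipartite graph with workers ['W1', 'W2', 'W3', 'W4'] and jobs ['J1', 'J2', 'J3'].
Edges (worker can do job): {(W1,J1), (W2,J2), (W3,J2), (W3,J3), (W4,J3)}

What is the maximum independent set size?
Maximum independent set = 4

By König's theorem:
- Min vertex cover = Max matching = 3
- Max independent set = Total vertices - Min vertex cover
- Max independent set = 7 - 3 = 4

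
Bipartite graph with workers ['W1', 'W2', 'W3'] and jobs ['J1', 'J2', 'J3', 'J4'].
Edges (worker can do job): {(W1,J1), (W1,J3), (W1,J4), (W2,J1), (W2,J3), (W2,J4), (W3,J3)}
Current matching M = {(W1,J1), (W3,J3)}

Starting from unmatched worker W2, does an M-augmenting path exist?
Yes: W2 → J1 → W1 → J4

An M-augmenting path alternates non-matching / matching edges, starting and ending at unmatched vertices.
Path: W2 → J1 → W1 → J4
(J4 is unmatched in M, so the path is augmenting.)
Flipping edges along this path would increase |M| from 2 to 3.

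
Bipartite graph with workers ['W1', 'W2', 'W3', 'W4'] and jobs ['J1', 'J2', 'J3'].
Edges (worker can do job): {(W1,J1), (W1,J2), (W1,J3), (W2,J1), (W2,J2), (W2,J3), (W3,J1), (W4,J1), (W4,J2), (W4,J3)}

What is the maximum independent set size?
Maximum independent set = 4

By König's theorem:
- Min vertex cover = Max matching = 3
- Max independent set = Total vertices - Min vertex cover
- Max independent set = 7 - 3 = 4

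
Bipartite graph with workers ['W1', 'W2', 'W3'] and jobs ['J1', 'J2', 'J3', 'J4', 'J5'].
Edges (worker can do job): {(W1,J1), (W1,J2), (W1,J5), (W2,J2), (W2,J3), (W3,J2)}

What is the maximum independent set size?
Maximum independent set = 5

By König's theorem:
- Min vertex cover = Max matching = 3
- Max independent set = Total vertices - Min vertex cover
- Max independent set = 8 - 3 = 5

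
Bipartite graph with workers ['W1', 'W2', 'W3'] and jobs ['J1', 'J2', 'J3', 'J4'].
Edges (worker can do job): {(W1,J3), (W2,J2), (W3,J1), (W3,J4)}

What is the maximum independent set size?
Maximum independent set = 4

By König's theorem:
- Min vertex cover = Max matching = 3
- Max independent set = Total vertices - Min vertex cover
- Max independent set = 7 - 3 = 4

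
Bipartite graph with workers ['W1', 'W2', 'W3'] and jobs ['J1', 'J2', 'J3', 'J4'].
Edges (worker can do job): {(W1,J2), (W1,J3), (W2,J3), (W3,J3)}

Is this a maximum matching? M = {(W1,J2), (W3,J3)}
Yes, size 2 is maximum

Proposed matching has size 2.
Maximum matching size for this graph: 2.

This is a maximum matching.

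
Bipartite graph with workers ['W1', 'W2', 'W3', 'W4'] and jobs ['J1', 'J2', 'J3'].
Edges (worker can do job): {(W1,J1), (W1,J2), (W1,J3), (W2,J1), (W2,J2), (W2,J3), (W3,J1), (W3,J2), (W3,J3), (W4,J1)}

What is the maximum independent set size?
Maximum independent set = 4

By König's theorem:
- Min vertex cover = Max matching = 3
- Max independent set = Total vertices - Min vertex cover
- Max independent set = 7 - 3 = 4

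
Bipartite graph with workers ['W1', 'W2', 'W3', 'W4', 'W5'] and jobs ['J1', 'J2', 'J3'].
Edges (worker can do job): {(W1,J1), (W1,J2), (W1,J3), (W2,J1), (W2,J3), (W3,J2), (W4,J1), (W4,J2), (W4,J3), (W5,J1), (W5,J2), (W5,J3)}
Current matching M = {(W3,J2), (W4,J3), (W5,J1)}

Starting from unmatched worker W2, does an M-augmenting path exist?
No augmenting path from W2

Alternating search from W2 reaches jobs: {J1, J2, J3}.
Every reachable job is already matched in M, and following those matched edges back to workers exposes no further unvisited jobs.
No M-augmenting path from W2 exists.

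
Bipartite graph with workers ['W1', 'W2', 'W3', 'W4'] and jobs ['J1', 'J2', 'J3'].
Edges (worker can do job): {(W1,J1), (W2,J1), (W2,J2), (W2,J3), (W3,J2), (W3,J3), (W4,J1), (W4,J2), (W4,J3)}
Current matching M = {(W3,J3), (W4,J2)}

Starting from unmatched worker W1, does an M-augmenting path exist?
Yes: W1 → J1

An M-augmenting path alternates non-matching / matching edges, starting and ending at unmatched vertices.
Path: W1 → J1
(J1 is unmatched in M, so the path is augmenting.)
Flipping edges along this path would increase |M| from 2 to 3.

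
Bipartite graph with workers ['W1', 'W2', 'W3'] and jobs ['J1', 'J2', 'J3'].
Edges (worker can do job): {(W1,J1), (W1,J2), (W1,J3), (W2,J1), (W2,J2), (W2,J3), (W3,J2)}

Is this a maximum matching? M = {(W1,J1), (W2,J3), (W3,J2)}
Yes, size 3 is maximum

Proposed matching has size 3.
Maximum matching size for this graph: 3.

This is a maximum matching.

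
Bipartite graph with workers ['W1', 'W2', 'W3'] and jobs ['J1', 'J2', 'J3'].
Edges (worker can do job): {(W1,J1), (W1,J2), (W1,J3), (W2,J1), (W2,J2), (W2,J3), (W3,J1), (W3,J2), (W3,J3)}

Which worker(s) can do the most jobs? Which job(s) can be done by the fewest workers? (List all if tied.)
Most versatile: W1, W2, W3 (3 jobs); Least covered: J1, J2, J3 (3 workers)

Worker degrees (jobs they can do): W1:3, W2:3, W3:3
Job degrees (workers who can do it): J1:3, J2:3, J3:3

Maximum worker degree is 3, achieved by: W1, W2, W3
Minimum job degree is 3, achieved by: J1, J2, J3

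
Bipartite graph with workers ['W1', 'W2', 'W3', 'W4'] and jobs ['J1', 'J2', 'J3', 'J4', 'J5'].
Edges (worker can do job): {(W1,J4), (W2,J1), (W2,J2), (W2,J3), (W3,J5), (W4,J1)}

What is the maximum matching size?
Maximum matching size = 4

Maximum matching: {(W1,J4), (W2,J2), (W3,J5), (W4,J1)}
Size: 4

This assigns 4 workers to 4 distinct jobs.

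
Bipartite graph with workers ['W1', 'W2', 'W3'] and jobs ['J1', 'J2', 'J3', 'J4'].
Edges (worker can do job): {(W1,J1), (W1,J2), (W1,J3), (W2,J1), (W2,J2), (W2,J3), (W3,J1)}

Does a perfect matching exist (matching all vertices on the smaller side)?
Yes, perfect matching exists (size 3)

Perfect matching: {(W1,J2), (W2,J3), (W3,J1)}
All 3 vertices on the smaller side are matched.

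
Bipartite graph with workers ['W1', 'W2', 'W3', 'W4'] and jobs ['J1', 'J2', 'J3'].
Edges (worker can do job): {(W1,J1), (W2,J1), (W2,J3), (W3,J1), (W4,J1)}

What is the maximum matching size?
Maximum matching size = 2

Maximum matching: {(W2,J3), (W4,J1)}
Size: 2

This assigns 2 workers to 2 distinct jobs.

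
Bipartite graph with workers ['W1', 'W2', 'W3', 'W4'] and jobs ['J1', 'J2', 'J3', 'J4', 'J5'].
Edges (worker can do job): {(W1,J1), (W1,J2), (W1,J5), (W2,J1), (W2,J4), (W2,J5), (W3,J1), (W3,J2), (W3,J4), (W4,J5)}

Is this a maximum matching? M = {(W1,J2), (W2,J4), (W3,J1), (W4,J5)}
Yes, size 4 is maximum

Proposed matching has size 4.
Maximum matching size for this graph: 4.

This is a maximum matching.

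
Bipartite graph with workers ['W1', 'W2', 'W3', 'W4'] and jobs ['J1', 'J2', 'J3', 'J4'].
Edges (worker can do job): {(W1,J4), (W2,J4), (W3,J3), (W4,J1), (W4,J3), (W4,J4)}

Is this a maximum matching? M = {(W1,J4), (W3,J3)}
No, size 2 is not maximum

Proposed matching has size 2.
Maximum matching size for this graph: 3.

This is NOT maximum - can be improved to size 3.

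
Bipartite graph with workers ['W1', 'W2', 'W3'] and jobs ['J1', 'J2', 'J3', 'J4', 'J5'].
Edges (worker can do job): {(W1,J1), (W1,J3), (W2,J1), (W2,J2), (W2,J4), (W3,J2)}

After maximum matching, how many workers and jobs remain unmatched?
Unmatched: 0 workers, 2 jobs

Maximum matching size: 3
Workers: 3 total, 3 matched, 0 unmatched
Jobs: 5 total, 3 matched, 2 unmatched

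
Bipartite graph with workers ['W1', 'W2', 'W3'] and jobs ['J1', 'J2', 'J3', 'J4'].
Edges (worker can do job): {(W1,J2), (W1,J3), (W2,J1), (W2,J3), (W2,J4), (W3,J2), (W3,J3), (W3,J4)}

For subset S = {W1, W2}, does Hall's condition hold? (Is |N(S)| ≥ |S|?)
Yes: |N(S)| = 4, |S| = 2

Subset S = {W1, W2}
Neighbors N(S) = {J1, J2, J3, J4}

|N(S)| = 4, |S| = 2
Hall's condition: |N(S)| ≥ |S| is satisfied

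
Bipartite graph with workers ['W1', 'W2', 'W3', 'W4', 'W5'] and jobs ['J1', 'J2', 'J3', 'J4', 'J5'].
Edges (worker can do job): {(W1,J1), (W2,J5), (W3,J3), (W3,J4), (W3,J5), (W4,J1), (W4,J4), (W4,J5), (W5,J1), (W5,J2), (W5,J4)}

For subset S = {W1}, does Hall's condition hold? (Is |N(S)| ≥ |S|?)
Yes: |N(S)| = 1, |S| = 1

Subset S = {W1}
Neighbors N(S) = {J1}

|N(S)| = 1, |S| = 1
Hall's condition: |N(S)| ≥ |S| is satisfied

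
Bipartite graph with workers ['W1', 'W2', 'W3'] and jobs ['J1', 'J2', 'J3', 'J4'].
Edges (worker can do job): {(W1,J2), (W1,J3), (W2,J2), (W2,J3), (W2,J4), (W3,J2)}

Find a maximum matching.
Matching: {(W1,J3), (W2,J4), (W3,J2)}

Maximum matching (size 3):
  W1 → J3
  W2 → J4
  W3 → J2

Each worker is assigned to at most one job, and each job to at most one worker.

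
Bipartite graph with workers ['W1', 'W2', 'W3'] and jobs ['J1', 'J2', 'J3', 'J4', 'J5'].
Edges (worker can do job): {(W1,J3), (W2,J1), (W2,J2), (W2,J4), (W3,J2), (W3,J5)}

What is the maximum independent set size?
Maximum independent set = 5

By König's theorem:
- Min vertex cover = Max matching = 3
- Max independent set = Total vertices - Min vertex cover
- Max independent set = 8 - 3 = 5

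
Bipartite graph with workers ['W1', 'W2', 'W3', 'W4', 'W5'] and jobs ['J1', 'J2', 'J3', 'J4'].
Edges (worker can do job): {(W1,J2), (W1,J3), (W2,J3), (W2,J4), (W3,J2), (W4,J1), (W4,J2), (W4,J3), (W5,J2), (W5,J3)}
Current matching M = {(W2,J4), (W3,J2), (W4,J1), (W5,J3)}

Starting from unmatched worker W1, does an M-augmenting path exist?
No augmenting path from W1

Alternating search from W1 reaches jobs: {J2, J3}.
Every reachable job is already matched in M, and following those matched edges back to workers exposes no further unvisited jobs.
No M-augmenting path from W1 exists.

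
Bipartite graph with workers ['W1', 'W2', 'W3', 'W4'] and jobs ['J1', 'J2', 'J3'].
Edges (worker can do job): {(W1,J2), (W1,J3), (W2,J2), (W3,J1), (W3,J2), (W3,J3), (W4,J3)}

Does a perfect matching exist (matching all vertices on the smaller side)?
Yes, perfect matching exists (size 3)

Perfect matching: {(W1,J2), (W3,J1), (W4,J3)}
All 3 vertices on the smaller side are matched.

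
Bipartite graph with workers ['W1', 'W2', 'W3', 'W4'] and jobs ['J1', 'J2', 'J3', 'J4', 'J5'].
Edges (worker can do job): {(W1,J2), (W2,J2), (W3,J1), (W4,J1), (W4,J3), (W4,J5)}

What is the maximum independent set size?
Maximum independent set = 6

By König's theorem:
- Min vertex cover = Max matching = 3
- Max independent set = Total vertices - Min vertex cover
- Max independent set = 9 - 3 = 6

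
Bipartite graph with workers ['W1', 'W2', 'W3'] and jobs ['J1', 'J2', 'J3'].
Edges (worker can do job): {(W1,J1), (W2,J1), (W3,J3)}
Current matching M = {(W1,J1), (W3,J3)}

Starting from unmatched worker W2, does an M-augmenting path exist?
No augmenting path from W2

Alternating search from W2 reaches jobs: {J1}.
Every reachable job is already matched in M, and following those matched edges back to workers exposes no further unvisited jobs.
No M-augmenting path from W2 exists.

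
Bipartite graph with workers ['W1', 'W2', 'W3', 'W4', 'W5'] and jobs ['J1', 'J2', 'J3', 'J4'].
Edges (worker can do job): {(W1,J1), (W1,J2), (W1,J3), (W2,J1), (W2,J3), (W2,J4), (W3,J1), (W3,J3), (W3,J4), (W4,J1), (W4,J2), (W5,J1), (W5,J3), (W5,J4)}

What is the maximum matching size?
Maximum matching size = 4

Maximum matching: {(W1,J1), (W3,J3), (W4,J2), (W5,J4)}
Size: 4

This assigns 4 workers to 4 distinct jobs.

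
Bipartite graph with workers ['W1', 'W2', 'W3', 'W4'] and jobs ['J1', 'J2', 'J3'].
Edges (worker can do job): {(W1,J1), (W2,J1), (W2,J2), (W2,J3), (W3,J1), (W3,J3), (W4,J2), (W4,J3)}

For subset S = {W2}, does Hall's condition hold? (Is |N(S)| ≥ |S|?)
Yes: |N(S)| = 3, |S| = 1

Subset S = {W2}
Neighbors N(S) = {J1, J2, J3}

|N(S)| = 3, |S| = 1
Hall's condition: |N(S)| ≥ |S| is satisfied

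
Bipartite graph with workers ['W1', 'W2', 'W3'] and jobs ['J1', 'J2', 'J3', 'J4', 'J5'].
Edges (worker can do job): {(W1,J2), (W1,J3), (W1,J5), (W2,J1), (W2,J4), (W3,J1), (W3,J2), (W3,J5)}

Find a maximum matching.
Matching: {(W1,J3), (W2,J1), (W3,J5)}

Maximum matching (size 3):
  W1 → J3
  W2 → J1
  W3 → J5

Each worker is assigned to at most one job, and each job to at most one worker.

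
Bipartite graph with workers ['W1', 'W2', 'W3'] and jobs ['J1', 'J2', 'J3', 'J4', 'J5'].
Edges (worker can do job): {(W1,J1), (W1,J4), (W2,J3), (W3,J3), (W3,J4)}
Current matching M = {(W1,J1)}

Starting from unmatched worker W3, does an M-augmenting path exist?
Yes: W3 → J3

An M-augmenting path alternates non-matching / matching edges, starting and ending at unmatched vertices.
Path: W3 → J3
(J3 is unmatched in M, so the path is augmenting.)
Flipping edges along this path would increase |M| from 1 to 2.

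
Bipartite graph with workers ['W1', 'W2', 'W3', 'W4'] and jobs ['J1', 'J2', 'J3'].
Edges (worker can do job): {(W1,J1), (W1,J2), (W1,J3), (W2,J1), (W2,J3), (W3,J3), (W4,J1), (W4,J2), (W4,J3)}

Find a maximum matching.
Matching: {(W1,J2), (W3,J3), (W4,J1)}

Maximum matching (size 3):
  W1 → J2
  W3 → J3
  W4 → J1

Each worker is assigned to at most one job, and each job to at most one worker.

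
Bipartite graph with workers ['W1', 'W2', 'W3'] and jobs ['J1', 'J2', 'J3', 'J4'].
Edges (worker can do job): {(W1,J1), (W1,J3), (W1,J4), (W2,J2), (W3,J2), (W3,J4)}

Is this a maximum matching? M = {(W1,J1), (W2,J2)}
No, size 2 is not maximum

Proposed matching has size 2.
Maximum matching size for this graph: 3.

This is NOT maximum - can be improved to size 3.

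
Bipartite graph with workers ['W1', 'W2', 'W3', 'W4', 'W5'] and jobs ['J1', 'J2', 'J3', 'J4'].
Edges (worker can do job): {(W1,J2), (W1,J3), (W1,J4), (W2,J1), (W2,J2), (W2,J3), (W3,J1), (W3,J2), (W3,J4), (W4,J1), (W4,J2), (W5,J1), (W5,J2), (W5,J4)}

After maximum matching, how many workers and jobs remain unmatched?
Unmatched: 1 workers, 0 jobs

Maximum matching size: 4
Workers: 5 total, 4 matched, 1 unmatched
Jobs: 4 total, 4 matched, 0 unmatched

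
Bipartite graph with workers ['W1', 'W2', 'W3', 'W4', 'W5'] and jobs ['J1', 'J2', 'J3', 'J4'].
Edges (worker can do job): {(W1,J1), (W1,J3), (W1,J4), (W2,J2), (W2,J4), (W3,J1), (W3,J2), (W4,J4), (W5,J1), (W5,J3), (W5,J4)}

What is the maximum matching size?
Maximum matching size = 4

Maximum matching: {(W1,J3), (W3,J2), (W4,J4), (W5,J1)}
Size: 4

This assigns 4 workers to 4 distinct jobs.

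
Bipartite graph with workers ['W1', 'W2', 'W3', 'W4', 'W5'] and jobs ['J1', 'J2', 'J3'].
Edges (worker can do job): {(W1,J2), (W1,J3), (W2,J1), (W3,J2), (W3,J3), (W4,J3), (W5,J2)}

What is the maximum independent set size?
Maximum independent set = 5

By König's theorem:
- Min vertex cover = Max matching = 3
- Max independent set = Total vertices - Min vertex cover
- Max independent set = 8 - 3 = 5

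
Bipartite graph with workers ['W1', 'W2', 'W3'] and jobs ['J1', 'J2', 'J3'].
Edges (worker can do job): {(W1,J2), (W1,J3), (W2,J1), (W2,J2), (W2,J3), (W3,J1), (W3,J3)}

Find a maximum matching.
Matching: {(W1,J2), (W2,J1), (W3,J3)}

Maximum matching (size 3):
  W1 → J2
  W2 → J1
  W3 → J3

Each worker is assigned to at most one job, and each job to at most one worker.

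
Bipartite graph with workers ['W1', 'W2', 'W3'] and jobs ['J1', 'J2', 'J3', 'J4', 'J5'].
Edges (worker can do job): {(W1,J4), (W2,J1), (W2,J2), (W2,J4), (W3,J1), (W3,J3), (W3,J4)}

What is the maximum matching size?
Maximum matching size = 3

Maximum matching: {(W1,J4), (W2,J2), (W3,J1)}
Size: 3

This assigns 3 workers to 3 distinct jobs.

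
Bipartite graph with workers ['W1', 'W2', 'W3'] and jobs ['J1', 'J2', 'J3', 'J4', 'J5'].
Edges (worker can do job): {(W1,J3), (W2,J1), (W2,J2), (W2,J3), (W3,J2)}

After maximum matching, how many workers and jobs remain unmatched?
Unmatched: 0 workers, 2 jobs

Maximum matching size: 3
Workers: 3 total, 3 matched, 0 unmatched
Jobs: 5 total, 3 matched, 2 unmatched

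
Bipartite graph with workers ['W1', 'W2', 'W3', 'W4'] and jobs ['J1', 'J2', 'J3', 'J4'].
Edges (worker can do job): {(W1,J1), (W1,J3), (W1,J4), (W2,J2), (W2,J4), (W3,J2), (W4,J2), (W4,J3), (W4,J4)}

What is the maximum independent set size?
Maximum independent set = 4

By König's theorem:
- Min vertex cover = Max matching = 4
- Max independent set = Total vertices - Min vertex cover
- Max independent set = 8 - 4 = 4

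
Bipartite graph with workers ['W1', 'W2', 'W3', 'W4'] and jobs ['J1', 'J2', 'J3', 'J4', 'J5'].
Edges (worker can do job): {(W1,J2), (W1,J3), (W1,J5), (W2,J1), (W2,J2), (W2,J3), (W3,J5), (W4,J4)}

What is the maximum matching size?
Maximum matching size = 4

Maximum matching: {(W1,J2), (W2,J3), (W3,J5), (W4,J4)}
Size: 4

This assigns 4 workers to 4 distinct jobs.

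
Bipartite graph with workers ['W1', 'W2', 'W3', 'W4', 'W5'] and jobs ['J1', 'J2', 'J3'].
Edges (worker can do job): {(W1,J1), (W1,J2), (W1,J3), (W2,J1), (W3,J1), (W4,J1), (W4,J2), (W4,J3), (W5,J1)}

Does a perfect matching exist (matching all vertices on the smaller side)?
Yes, perfect matching exists (size 3)

Perfect matching: {(W1,J2), (W3,J1), (W4,J3)}
All 3 vertices on the smaller side are matched.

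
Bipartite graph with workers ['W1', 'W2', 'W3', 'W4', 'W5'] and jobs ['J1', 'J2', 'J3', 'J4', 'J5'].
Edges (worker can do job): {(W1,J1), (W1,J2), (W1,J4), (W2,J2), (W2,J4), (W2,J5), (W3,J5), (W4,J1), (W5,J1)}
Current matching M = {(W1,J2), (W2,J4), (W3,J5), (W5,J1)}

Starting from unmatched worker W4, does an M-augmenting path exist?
No augmenting path from W4

Alternating search from W4 reaches jobs: {J1}.
Every reachable job is already matched in M, and following those matched edges back to workers exposes no further unvisited jobs.
No M-augmenting path from W4 exists.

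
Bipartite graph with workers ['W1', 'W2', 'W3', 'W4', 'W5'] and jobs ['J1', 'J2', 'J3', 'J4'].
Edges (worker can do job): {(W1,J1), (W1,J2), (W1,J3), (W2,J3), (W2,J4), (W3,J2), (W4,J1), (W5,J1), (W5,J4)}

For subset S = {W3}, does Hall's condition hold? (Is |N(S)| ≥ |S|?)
Yes: |N(S)| = 1, |S| = 1

Subset S = {W3}
Neighbors N(S) = {J2}

|N(S)| = 1, |S| = 1
Hall's condition: |N(S)| ≥ |S| is satisfied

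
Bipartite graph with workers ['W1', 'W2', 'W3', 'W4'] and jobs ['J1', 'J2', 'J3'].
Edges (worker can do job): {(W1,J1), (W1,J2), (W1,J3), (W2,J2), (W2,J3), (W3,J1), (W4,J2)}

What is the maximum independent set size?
Maximum independent set = 4

By König's theorem:
- Min vertex cover = Max matching = 3
- Max independent set = Total vertices - Min vertex cover
- Max independent set = 7 - 3 = 4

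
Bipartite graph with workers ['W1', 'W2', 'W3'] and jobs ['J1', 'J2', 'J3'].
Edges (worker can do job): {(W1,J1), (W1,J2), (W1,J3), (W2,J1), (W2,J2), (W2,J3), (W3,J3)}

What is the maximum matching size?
Maximum matching size = 3

Maximum matching: {(W1,J1), (W2,J2), (W3,J3)}
Size: 3

This assigns 3 workers to 3 distinct jobs.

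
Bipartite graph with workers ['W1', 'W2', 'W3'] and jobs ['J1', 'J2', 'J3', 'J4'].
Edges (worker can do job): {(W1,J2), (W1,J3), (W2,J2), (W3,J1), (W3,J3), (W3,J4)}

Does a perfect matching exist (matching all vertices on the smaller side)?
Yes, perfect matching exists (size 3)

Perfect matching: {(W1,J3), (W2,J2), (W3,J1)}
All 3 vertices on the smaller side are matched.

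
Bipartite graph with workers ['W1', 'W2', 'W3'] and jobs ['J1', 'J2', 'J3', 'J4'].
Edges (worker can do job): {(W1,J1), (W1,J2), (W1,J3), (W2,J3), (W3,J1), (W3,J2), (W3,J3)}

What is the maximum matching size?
Maximum matching size = 3

Maximum matching: {(W1,J1), (W2,J3), (W3,J2)}
Size: 3

This assigns 3 workers to 3 distinct jobs.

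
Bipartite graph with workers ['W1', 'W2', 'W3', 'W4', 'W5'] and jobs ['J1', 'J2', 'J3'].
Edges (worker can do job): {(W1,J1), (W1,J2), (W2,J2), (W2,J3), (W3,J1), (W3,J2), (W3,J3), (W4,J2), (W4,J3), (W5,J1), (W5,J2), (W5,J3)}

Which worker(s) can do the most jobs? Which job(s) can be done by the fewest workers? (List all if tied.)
Most versatile: W3, W5 (3 jobs); Least covered: J1 (3 workers)

Worker degrees (jobs they can do): W1:2, W2:2, W3:3, W4:2, W5:3
Job degrees (workers who can do it): J1:3, J2:5, J3:4

Maximum worker degree is 3, achieved by: W3, W5
Minimum job degree is 3, achieved by: J1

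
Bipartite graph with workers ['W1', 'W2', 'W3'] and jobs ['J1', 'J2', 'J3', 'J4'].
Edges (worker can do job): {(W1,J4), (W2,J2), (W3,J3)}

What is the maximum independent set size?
Maximum independent set = 4

By König's theorem:
- Min vertex cover = Max matching = 3
- Max independent set = Total vertices - Min vertex cover
- Max independent set = 7 - 3 = 4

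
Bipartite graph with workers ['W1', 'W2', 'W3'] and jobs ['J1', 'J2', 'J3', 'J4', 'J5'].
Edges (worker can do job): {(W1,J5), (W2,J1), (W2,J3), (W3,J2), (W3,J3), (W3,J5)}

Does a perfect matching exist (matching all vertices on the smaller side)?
Yes, perfect matching exists (size 3)

Perfect matching: {(W1,J5), (W2,J1), (W3,J3)}
All 3 vertices on the smaller side are matched.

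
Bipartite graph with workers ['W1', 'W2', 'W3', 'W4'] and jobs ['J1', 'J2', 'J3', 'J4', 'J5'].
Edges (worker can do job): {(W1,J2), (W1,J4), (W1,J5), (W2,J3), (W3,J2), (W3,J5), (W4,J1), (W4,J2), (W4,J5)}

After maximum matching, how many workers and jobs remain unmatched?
Unmatched: 0 workers, 1 jobs

Maximum matching size: 4
Workers: 4 total, 4 matched, 0 unmatched
Jobs: 5 total, 4 matched, 1 unmatched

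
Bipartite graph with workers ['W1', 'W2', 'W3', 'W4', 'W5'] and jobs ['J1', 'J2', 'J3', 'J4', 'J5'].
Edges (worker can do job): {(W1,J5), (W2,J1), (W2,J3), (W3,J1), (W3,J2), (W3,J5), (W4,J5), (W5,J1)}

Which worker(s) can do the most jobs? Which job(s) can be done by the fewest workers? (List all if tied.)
Most versatile: W3 (3 jobs); Least covered: J4 (0 workers)

Worker degrees (jobs they can do): W1:1, W2:2, W3:3, W4:1, W5:1
Job degrees (workers who can do it): J1:3, J2:1, J3:1, J4:0, J5:3

Maximum worker degree is 3, achieved by: W3
Minimum job degree is 0, achieved by: J4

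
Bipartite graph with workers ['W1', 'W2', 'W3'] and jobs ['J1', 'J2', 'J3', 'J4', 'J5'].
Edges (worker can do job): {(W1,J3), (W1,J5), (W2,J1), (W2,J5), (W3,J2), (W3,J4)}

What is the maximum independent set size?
Maximum independent set = 5

By König's theorem:
- Min vertex cover = Max matching = 3
- Max independent set = Total vertices - Min vertex cover
- Max independent set = 8 - 3 = 5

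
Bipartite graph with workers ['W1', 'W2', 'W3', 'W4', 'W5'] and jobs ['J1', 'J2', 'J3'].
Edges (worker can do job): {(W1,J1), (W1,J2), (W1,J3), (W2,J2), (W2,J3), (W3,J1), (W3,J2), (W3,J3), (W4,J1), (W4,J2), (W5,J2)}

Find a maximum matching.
Matching: {(W1,J3), (W3,J2), (W4,J1)}

Maximum matching (size 3):
  W1 → J3
  W3 → J2
  W4 → J1

Each worker is assigned to at most one job, and each job to at most one worker.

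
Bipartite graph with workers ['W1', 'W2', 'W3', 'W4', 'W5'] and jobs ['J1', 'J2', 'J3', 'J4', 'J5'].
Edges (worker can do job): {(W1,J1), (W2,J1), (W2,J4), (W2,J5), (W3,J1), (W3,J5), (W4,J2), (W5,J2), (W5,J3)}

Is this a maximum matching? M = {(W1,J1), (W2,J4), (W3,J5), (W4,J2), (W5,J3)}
Yes, size 5 is maximum

Proposed matching has size 5.
Maximum matching size for this graph: 5.

This is a maximum matching.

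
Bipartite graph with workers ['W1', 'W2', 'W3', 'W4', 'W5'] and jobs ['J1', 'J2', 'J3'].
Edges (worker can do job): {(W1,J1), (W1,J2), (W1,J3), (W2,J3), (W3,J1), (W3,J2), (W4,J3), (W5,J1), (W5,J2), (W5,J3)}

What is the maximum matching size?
Maximum matching size = 3

Maximum matching: {(W1,J2), (W3,J1), (W5,J3)}
Size: 3

This assigns 3 workers to 3 distinct jobs.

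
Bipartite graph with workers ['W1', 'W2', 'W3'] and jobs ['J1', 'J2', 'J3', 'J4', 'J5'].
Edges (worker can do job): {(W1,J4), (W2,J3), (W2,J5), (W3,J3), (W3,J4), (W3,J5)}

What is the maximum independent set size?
Maximum independent set = 5

By König's theorem:
- Min vertex cover = Max matching = 3
- Max independent set = Total vertices - Min vertex cover
- Max independent set = 8 - 3 = 5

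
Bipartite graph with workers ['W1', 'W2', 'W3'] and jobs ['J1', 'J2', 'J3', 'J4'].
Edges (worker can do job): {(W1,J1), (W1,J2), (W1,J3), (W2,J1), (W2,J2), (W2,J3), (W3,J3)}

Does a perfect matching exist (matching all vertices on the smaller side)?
Yes, perfect matching exists (size 3)

Perfect matching: {(W1,J1), (W2,J2), (W3,J3)}
All 3 vertices on the smaller side are matched.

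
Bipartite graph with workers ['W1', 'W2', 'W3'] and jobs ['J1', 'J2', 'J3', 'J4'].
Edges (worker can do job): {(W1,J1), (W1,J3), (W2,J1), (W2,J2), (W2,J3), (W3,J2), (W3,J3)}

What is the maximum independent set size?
Maximum independent set = 4

By König's theorem:
- Min vertex cover = Max matching = 3
- Max independent set = Total vertices - Min vertex cover
- Max independent set = 7 - 3 = 4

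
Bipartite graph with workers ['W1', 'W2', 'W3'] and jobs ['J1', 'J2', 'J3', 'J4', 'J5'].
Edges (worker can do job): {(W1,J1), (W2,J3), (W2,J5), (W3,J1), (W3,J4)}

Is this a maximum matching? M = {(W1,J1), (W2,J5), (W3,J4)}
Yes, size 3 is maximum

Proposed matching has size 3.
Maximum matching size for this graph: 3.

This is a maximum matching.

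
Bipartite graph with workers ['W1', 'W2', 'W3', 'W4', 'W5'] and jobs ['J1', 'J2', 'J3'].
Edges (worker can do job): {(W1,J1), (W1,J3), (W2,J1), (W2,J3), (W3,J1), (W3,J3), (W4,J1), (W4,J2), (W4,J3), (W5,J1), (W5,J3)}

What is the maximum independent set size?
Maximum independent set = 5

By König's theorem:
- Min vertex cover = Max matching = 3
- Max independent set = Total vertices - Min vertex cover
- Max independent set = 8 - 3 = 5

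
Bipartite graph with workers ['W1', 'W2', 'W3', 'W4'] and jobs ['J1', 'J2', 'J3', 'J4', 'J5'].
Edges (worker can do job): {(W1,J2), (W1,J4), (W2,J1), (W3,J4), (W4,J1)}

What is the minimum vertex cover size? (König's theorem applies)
Minimum vertex cover size = 3

By König's theorem: in bipartite graphs,
min vertex cover = max matching = 3

Maximum matching has size 3, so minimum vertex cover also has size 3.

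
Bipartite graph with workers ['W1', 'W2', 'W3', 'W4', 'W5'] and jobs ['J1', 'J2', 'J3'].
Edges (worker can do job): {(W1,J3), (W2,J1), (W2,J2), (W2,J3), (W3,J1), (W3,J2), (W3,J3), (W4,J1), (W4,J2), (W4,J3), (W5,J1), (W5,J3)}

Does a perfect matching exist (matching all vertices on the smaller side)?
Yes, perfect matching exists (size 3)

Perfect matching: {(W3,J2), (W4,J1), (W5,J3)}
All 3 vertices on the smaller side are matched.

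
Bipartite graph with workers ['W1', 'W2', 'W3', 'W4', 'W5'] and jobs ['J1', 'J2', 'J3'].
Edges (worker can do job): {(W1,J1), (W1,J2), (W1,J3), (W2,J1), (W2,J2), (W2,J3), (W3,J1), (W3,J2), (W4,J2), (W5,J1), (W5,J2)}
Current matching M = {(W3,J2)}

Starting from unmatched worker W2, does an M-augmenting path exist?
Yes: W2 → J2 → W3 → J1

An M-augmenting path alternates non-matching / matching edges, starting and ending at unmatched vertices.
Path: W2 → J2 → W3 → J1
(J1 is unmatched in M, so the path is augmenting.)
Flipping edges along this path would increase |M| from 1 to 2.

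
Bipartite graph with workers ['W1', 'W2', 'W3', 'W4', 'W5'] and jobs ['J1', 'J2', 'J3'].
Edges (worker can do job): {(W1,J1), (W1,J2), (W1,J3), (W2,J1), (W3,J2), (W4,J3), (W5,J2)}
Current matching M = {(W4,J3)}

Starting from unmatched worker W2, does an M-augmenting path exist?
Yes: W2 → J1

An M-augmenting path alternates non-matching / matching edges, starting and ending at unmatched vertices.
Path: W2 → J1
(J1 is unmatched in M, so the path is augmenting.)
Flipping edges along this path would increase |M| from 1 to 2.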